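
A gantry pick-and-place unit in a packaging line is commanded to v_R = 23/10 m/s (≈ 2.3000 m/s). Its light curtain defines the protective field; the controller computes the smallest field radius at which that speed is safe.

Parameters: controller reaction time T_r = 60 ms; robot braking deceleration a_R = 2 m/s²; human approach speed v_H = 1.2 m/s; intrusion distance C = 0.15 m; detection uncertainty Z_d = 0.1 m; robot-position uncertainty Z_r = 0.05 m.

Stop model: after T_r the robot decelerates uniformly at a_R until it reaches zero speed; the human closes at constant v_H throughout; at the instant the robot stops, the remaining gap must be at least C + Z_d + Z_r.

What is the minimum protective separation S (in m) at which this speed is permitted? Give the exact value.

braking lasts T_s = (23/10)/2 = 1.1500 s
robot covers v_R·T_r = 2.3000·0.0600 = 0.1380 m before braking
braking distance = 2.3000²/(2·2.0000) = 1.3225 m
person approaches 1.2000·(0.0600+1.1500) = 1.4520 m
residual clearance needed = 0.1500+0.1000+0.0500 = 0.3000 m
S_min ≈ 0.1380+1.3225+1.4520+0.3000  ⇒  S_min = 257/80 m

S_min = 257/80 m = 3.2125 m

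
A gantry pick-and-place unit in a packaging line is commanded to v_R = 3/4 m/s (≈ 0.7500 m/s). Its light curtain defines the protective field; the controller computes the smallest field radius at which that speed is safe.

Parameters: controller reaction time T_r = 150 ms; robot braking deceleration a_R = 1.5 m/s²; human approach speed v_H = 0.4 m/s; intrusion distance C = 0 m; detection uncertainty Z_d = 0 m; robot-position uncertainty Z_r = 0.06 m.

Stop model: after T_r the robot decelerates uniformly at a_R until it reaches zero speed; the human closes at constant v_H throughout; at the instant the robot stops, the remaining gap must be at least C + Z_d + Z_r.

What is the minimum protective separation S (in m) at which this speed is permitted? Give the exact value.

S_min = 31/50 m = 0.6200 m

braking lasts T_s = (3/4)/(3/2) = 0.5000 s
reaction-phase robot travel = 0.7500·0.1500 = 0.1125 m
robot covers 0.7500·0.5000 − ½·1.5000·0.5000² = 0.1875 m while stopping
human closes 0.4000·0.6500 = 0.2600 m
margins: 0.0000+0.0000+0.0600 = 0.0600 m
S_min ≈ 0.1125+0.1875+0.2600+0.0600  ⇒  S_min = 31/50 m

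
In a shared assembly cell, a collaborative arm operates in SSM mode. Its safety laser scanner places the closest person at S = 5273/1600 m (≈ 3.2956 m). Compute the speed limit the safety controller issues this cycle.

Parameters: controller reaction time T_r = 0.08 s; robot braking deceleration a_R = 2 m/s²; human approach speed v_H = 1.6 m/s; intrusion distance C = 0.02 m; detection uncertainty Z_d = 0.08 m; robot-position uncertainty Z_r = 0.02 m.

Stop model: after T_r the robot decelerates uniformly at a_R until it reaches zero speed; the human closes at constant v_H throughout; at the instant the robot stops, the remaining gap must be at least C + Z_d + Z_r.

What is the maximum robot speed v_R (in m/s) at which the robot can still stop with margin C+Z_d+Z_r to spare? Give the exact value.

quadratic (1/4)·v² + (22/25)·v + (-24381/8000) = 0
  disc = (22/25)² − 4·(1/4)·(-24381/8000) = 152881/40000 ; √disc = 391/200
  v_R = (−(22/25) + 391/200) / (2·(1/4)) = 43/20 m/s
check:
T_s = v_R/a_R = (43/20)/2 = 1.0750 s
robot in T_r: 2.1500·0.0800 = 0.1720 m
braking distance = 2.1500²/(2·2.0000) = 1.1556 m
person approaches 1.6000·(0.0800+1.0750) = 1.8480 m
residual clearance needed = 0.0200+0.0800+0.0200 = 0.1200 m
sum ≈ 0.1720+1.1556+1.8480+0.1200 ≈ 3.2956 m = S ✓

v_R_max = 43/20 m/s = 2.1500 m/s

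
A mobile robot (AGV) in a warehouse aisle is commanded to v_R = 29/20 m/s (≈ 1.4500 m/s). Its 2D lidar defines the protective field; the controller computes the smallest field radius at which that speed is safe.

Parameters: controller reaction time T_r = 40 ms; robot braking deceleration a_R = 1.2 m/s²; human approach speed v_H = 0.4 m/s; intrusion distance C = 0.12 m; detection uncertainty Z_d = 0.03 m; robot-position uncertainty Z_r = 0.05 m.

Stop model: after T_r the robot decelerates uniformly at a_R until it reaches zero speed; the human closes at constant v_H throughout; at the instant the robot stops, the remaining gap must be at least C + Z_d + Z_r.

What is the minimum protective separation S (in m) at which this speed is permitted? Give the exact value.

T_s = v_R/a_R = (29/20)/(6/5) = 1.2083 s
robot in T_r: 1.4500·0.0400 = 0.0580 m
robot covers 1.4500·1.2083 − ½·1.2000·1.2083² = 0.8760 m while stopping
human over T_r+T_s: 0.4000·(0.0400+1.2083) = 0.4993 m
residual clearance needed = 0.1200+0.0300+0.0500 = 0.2000 m
S_min ≈ 0.0580+0.8760+0.4993+0.2000  ⇒  S_min = 13067/8000 m

S_min = 13067/8000 m = 1.6334 m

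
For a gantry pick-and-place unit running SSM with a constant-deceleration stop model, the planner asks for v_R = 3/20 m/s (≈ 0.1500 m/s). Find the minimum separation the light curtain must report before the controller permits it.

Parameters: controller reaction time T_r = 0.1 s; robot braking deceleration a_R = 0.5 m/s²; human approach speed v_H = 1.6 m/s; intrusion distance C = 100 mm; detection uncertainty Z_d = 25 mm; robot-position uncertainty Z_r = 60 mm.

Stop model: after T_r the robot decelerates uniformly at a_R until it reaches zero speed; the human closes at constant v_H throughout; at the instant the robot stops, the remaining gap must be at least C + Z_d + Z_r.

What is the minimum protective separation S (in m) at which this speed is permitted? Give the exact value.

braking lasts T_s = (3/20)/(1/2) = 0.3000 s
reaction-phase robot travel = 0.1500·0.1000 = 0.0150 m
robot under decel: 0.1500²/(2·0.5000) = 0.0225 m
human closes 1.6000·0.4000 = 0.6400 m
C+Z_d+Z_r = 0.1000+0.0250+0.0600 = 0.1850 m
S_min ≈ 0.0150+0.0225+0.6400+0.1850  ⇒  S_min = 69/80 m

S_min = 69/80 m = 0.8625 m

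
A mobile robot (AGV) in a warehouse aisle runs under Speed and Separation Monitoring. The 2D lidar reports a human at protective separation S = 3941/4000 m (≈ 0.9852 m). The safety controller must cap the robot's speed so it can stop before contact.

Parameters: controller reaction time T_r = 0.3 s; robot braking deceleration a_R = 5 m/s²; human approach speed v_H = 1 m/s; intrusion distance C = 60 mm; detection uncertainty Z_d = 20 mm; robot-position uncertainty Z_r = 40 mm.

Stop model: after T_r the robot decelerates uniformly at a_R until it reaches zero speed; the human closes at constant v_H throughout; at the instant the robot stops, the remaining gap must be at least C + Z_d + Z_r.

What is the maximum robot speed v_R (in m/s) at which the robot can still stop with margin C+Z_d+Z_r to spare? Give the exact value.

v_R_max = 19/20 m/s = 0.9500 m/s

at the boundary: (1/10)·v² + (1/2)·v + (-2261/4000) = 0
  disc = (1/2)² − 4·(1/10)·(-2261/4000) = 4761/10000 ; √disc = 69/100
  v_R = (−(1/2) + 69/100) / (2·(1/10)) = 19/20 m/s
check:
T_s = v_R/a_R = (19/20)/5 = 0.1900 s
robot in T_r: 0.9500·0.3000 = 0.2850 m
robot under decel: 0.9500²/(2·5.0000) = 0.0902 m
human closes 1.0000·0.4900 = 0.4900 m
C+Z_d+Z_r = 0.0600+0.0200+0.0400 = 0.1200 m
sum ≈ 0.2850+0.0902+0.4900+0.1200 ≈ 0.9852 m = S ✓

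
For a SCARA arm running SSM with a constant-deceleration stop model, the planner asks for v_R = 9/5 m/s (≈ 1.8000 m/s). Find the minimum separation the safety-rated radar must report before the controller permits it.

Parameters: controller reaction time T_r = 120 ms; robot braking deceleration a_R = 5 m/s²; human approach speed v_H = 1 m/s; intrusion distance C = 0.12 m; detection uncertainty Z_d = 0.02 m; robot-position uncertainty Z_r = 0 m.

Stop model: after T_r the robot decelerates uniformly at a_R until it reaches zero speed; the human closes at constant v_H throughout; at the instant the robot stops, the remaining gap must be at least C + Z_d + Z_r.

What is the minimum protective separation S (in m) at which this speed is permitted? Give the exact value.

T_s = v_R/a_R = (9/5)/5 = 0.3600 s
robot covers v_R·T_r = 1.8000·0.1200 = 0.2160 m before braking
robot under decel: 1.8000²/(2·5.0000) = 0.3240 m
human closes 1.0000·0.4800 = 0.4800 m
C+Z_d+Z_r = 0.1200+0.0200+0.0000 = 0.1400 m
S_min ≈ 0.2160+0.3240+0.4800+0.1400  ⇒  S_min = 29/25 m

S_min = 29/25 m = 1.1600 m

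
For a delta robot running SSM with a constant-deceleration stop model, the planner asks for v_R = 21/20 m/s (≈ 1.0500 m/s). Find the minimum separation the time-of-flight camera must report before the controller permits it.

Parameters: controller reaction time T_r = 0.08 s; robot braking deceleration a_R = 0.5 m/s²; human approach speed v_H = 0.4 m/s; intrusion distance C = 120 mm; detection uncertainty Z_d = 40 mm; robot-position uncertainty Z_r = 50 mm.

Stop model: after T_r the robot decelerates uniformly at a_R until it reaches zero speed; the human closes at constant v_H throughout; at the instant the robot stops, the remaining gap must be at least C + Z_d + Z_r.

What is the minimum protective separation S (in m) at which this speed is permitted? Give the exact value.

S_min = 4537/2000 m = 2.2685 m

braking lasts T_s = (21/20)/(1/2) = 2.1000 s
reaction-phase robot travel = 1.0500·0.0800 = 0.0840 m
braking distance = 1.0500²/(2·0.5000) = 1.1025 m
person approaches 0.4000·(0.0800+2.1000) = 0.8720 m
C+Z_d+Z_r = 0.1200+0.0400+0.0500 = 0.2100 m
S_min ≈ 0.0840+1.1025+0.8720+0.2100  ⇒  S_min = 4537/2000 m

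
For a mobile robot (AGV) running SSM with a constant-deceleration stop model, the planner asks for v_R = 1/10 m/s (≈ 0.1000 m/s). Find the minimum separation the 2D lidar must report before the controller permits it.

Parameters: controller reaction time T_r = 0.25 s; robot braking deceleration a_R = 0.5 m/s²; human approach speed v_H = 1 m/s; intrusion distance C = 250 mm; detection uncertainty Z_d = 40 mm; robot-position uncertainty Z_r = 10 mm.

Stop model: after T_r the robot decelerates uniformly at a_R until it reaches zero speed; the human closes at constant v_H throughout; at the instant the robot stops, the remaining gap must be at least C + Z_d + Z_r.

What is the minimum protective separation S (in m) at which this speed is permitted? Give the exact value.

stop time T_s = (1/10)/(1/2) = 0.2000 s
robot covers v_R·T_r = 0.1000·0.2500 = 0.0250 m before braking
robot under decel: 0.1000²/(2·0.5000) = 0.0100 m
human over T_r+T_s: 1.0000·(0.2500+0.2000) = 0.4500 m
residual clearance needed = 0.2500+0.0400+0.0100 = 0.3000 m
S_min ≈ 0.0250+0.0100+0.4500+0.3000  ⇒  S_min = 157/200 m

S_min = 157/200 m = 0.7850 m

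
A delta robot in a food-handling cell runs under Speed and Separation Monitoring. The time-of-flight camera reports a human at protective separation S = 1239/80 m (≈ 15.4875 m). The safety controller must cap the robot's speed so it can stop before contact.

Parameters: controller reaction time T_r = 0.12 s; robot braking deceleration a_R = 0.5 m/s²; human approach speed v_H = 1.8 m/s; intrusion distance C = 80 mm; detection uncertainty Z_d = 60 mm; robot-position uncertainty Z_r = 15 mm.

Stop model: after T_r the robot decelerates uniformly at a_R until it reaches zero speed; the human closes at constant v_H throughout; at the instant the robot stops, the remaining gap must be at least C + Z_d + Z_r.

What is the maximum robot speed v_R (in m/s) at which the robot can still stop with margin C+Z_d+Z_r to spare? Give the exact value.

quadratic (1)·v² + (93/25)·v + (-30233/2000) = 0
  disc = (93/25)² − 4·(1)·(-30233/2000) = 185761/2500 ; √disc = 431/50
  v_R = (−(93/25) + 431/50) / (2·(1)) = 49/20 m/s
check:
stop time T_s = (49/20)/(1/2) = 4.9000 s
robot in T_r: 2.4500·0.1200 = 0.2940 m
robot covers 2.4500·4.9000 − ½·0.5000·4.9000² = 6.0025 m while stopping
person approaches 1.8000·(0.1200+4.9000) = 9.0360 m
C+Z_d+Z_r = 0.0800+0.0600+0.0150 = 0.1550 m
sum ≈ 0.2940+6.0025+9.0360+0.1550 ≈ 15.4875 m = S ✓

v_R_max = 49/20 m/s = 2.4500 m/s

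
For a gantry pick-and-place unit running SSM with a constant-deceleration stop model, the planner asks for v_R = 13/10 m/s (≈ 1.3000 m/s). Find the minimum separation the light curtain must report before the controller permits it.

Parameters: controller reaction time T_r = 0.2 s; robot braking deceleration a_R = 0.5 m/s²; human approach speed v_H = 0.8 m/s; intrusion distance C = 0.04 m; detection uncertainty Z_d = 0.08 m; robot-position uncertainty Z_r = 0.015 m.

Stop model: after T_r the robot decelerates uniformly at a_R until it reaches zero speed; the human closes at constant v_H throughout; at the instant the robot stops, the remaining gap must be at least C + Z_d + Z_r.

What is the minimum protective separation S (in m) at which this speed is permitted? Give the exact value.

S_min = 173/40 m = 4.3250 m

T_s = v_R/a_R = (13/10)/(1/2) = 2.6000 s
robot in T_r: 1.3000·0.2000 = 0.2600 m
braking distance = 1.3000²/(2·0.5000) = 1.6900 m
person approaches 0.8000·(0.2000+2.6000) = 2.2400 m
C+Z_d+Z_r = 0.0400+0.0800+0.0150 = 0.1350 m
S_min ≈ 0.2600+1.6900+2.2400+0.1350  ⇒  S_min = 173/40 m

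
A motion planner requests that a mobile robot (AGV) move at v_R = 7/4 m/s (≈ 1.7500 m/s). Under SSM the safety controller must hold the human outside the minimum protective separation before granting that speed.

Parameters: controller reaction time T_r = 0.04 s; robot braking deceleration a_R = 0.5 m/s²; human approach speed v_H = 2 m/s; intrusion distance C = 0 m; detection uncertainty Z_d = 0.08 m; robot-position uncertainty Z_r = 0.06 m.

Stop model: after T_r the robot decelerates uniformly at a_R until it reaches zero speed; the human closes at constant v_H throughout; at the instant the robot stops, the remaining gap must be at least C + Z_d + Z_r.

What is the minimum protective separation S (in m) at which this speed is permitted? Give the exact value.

S_min = 4141/400 m = 10.3525 m

braking lasts T_s = (7/4)/(1/2) = 3.5000 s
robot covers v_R·T_r = 1.7500·0.0400 = 0.0700 m before braking
robot under decel: 1.7500²/(2·0.5000) = 3.0625 m
person approaches 2.0000·(0.0400+3.5000) = 7.0800 m
residual clearance needed = 0.0000+0.0800+0.0600 = 0.1400 m
S_min ≈ 0.0700+3.0625+7.0800+0.1400  ⇒  S_min = 4141/400 m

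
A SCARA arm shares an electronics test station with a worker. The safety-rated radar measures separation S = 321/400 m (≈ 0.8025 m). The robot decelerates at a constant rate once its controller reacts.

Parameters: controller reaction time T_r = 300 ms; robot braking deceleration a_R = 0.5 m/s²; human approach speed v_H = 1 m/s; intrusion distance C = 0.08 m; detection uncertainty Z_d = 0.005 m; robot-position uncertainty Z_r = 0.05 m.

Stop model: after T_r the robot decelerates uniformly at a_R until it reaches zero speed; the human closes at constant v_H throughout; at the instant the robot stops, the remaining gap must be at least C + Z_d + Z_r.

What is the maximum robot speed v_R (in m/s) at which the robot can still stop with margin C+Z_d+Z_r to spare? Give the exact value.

v_R_max = 3/20 m/s = 0.1500 m/s

at the boundary: (1)·v² + (23/10)·v + (-147/400) = 0
  disc = (23/10)² − 4·(1)·(-147/400) = 169/25 ; √disc = 13/5
  v_R = (−(23/10) + 13/5) / (2·(1)) = 3/20 m/s
check:
braking lasts T_s = (3/20)/(1/2) = 0.3000 s
reaction-phase robot travel = 0.1500·0.3000 = 0.0450 m
braking distance = 0.1500²/(2·0.5000) = 0.0225 m
person approaches 1.0000·(0.3000+0.3000) = 0.6000 m
margins: 0.0800+0.0050+0.0500 = 0.1350 m
sum ≈ 0.0450+0.0225+0.6000+0.1350 ≈ 0.8025 m = S ✓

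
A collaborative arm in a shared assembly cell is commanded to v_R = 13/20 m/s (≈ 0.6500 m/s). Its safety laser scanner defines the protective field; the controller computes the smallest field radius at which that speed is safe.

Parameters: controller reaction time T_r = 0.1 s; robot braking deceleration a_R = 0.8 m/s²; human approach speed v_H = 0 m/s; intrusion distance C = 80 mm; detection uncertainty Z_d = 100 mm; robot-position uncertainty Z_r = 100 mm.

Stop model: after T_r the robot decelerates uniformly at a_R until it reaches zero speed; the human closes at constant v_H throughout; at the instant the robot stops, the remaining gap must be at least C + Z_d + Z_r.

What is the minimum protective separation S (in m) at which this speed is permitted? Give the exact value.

T_s = v_R/a_R = (13/20)/(4/5) = 0.8125 s
robot in T_r: 0.6500·0.1000 = 0.0650 m
robot under decel: 0.6500²/(2·0.8000) = 0.2641 m
person approaches 0.0000·(0.1000+0.8125) = 0.0000 m
residual clearance needed = 0.0800+0.1000+0.1000 = 0.2800 m
S_min ≈ 0.0650+0.2641+0.0000+0.2800  ⇒  S_min = 1949/3200 m

S_min = 1949/3200 m = 0.6091 m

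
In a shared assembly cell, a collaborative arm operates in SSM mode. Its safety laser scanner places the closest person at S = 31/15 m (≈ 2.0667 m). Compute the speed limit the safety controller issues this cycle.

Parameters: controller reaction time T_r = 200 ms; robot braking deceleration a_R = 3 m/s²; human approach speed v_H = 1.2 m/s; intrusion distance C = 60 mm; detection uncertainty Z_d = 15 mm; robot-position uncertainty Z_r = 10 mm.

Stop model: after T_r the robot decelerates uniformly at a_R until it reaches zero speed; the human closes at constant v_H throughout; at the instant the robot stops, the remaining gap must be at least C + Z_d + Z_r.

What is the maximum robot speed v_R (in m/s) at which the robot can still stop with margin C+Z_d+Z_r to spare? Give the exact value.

v_R_max = 19/10 m/s = 1.9000 m/s

collect terms ⇒ (1/6)·v_R² + (3/5)·v_R + (-209/120) = 0
  disc = (3/5)² − 4·(1/6)·(-209/120) = 1369/900 ; √disc = 37/30
  v_R = (−(3/5) + 37/30) / (2·(1/6)) = 19/10 m/s
check:
braking lasts T_s = (19/10)/3 = 0.6333 s
reaction-phase robot travel = 1.9000·0.2000 = 0.3800 m
braking distance = 1.9000²/(2·3.0000) = 0.6017 m
human closes 1.2000·0.8333 = 1.0000 m
margins: 0.0600+0.0150+0.0100 = 0.0850 m
sum ≈ 0.3800+0.6017+1.0000+0.0850 ≈ 2.0667 m = S ✓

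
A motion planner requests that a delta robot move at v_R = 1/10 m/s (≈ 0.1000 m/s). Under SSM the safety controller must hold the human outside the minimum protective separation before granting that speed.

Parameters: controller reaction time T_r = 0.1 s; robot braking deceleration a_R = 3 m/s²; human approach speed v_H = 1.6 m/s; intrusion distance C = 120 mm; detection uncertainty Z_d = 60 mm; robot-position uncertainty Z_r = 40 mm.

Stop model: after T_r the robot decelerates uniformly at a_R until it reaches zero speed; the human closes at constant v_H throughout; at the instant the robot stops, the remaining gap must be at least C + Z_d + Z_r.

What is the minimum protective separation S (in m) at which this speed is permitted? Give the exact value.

braking lasts T_s = (1/10)/3 = 0.0333 s
reaction-phase robot travel = 0.1000·0.1000 = 0.0100 m
robot under decel: 0.1000²/(2·3.0000) = 0.0017 m
person approaches 1.6000·(0.1000+0.0333) = 0.2133 m
residual clearance needed = 0.1200+0.0600+0.0400 = 0.2200 m
S_min ≈ 0.0100+0.0017+0.2133+0.2200  ⇒  S_min = 89/200 m

S_min = 89/200 m = 0.4450 m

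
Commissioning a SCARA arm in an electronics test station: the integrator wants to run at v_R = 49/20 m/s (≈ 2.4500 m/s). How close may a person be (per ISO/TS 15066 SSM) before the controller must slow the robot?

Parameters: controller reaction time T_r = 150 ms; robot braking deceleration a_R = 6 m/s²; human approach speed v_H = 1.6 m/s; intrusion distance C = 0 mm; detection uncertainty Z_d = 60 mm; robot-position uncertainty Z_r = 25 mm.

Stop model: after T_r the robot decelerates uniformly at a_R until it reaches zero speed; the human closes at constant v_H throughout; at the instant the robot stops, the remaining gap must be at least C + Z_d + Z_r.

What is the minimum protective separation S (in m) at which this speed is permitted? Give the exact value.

braking lasts T_s = (49/20)/6 = 0.4083 s
robot in T_r: 2.4500·0.1500 = 0.3675 m
robot under decel: 2.4500²/(2·6.0000) = 0.5002 m
person approaches 1.6000·(0.1500+0.4083) = 0.8933 m
margins: 0.0000+0.0600+0.0250 = 0.0850 m
S_min ≈ 0.3675+0.5002+0.8933+0.0850  ⇒  S_min = 8861/4800 m

S_min = 8861/4800 m = 1.8460 m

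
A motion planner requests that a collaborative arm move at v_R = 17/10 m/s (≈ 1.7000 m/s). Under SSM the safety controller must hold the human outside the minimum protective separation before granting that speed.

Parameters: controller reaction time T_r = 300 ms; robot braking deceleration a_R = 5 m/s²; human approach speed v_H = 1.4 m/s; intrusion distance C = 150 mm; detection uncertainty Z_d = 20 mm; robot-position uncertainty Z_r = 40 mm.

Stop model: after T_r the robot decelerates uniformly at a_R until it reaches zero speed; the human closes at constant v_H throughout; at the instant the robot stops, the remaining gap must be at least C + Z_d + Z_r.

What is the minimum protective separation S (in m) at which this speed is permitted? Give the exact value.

stop time T_s = (17/10)/5 = 0.3400 s
robot covers v_R·T_r = 1.7000·0.3000 = 0.5100 m before braking
robot covers 1.7000·0.3400 − ½·5.0000·0.3400² = 0.2890 m while stopping
human over T_r+T_s: 1.4000·(0.3000+0.3400) = 0.8960 m
margins: 0.1500+0.0200+0.0400 = 0.2100 m
S_min ≈ 0.5100+0.2890+0.8960+0.2100  ⇒  S_min = 381/200 m

S_min = 381/200 m = 1.9050 m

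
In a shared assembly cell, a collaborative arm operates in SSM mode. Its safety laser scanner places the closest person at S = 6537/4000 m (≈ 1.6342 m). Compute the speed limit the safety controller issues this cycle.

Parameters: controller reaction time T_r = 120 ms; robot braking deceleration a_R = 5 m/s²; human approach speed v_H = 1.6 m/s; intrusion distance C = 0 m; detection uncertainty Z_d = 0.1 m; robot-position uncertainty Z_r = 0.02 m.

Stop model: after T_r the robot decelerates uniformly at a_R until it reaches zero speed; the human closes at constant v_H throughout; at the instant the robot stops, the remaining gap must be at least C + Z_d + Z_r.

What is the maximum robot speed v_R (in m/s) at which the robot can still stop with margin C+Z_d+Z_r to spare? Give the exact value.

v_R_max = 41/20 m/s = 2.0500 m/s

at the boundary: (1/10)·v² + (11/25)·v + (-5289/4000) = 0
  disc = (11/25)² − 4·(1/10)·(-5289/4000) = 289/400 ; √disc = 17/20
  v_R = (−(11/25) + 17/20) / (2·(1/10)) = 41/20 m/s
check:
braking lasts T_s = (41/20)/5 = 0.4100 s
reaction-phase robot travel = 2.0500·0.1200 = 0.2460 m
robot under decel: 2.0500²/(2·5.0000) = 0.4203 m
human closes 1.6000·0.5300 = 0.8480 m
C+Z_d+Z_r = 0.0000+0.1000+0.0200 = 0.1200 m
sum ≈ 0.2460+0.4203+0.8480+0.1200 ≈ 1.6342 m = S ✓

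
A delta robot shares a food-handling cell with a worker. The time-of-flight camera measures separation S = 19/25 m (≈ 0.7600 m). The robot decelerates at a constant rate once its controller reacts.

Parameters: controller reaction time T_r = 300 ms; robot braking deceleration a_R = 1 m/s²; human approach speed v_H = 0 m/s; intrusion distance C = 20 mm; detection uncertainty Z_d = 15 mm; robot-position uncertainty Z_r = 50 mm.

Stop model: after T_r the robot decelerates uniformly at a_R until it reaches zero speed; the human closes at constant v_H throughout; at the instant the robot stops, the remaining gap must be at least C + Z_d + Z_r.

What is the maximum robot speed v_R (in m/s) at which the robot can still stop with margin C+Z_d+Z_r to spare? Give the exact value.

quadratic (1/2)·v² + (3/10)·v + (-27/40) = 0
  disc = (3/10)² − 4·(1/2)·(-27/40) = 36/25 ; √disc = 6/5
  v_R = (−(3/10) + 6/5) / (2·(1/2)) = 9/10 m/s
check:
T_s = v_R/a_R = (9/10)/1 = 0.9000 s
robot covers v_R·T_r = 0.9000·0.3000 = 0.2700 m before braking
braking distance = 0.9000²/(2·1.0000) = 0.4050 m
person approaches 0.0000·(0.3000+0.9000) = 0.0000 m
C+Z_d+Z_r = 0.0200+0.0150+0.0500 = 0.0850 m
sum ≈ 0.2700+0.4050+0.0000+0.0850 ≈ 0.7600 m = S ✓

v_R_max = 9/10 m/s = 0.9000 m/s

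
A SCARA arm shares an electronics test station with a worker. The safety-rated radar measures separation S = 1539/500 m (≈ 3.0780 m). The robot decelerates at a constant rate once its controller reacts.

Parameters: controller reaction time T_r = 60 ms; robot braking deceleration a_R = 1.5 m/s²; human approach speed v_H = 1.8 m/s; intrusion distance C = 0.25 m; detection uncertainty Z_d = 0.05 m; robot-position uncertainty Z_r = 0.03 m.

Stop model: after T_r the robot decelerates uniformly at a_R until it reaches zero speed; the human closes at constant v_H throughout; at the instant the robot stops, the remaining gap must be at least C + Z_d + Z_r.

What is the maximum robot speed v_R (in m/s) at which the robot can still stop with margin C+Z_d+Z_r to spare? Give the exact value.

v_R_max = 3/2 m/s = 1.5000 m/s

at the boundary: (1/3)·v² + (63/50)·v + (-66/25) = 0
  disc = (63/50)² − 4·(1/3)·(-66/25) = 12769/2500 ; √disc = 113/50
  v_R = (−(63/50) + 113/50) / (2·(1/3)) = 3/2 m/s
check:
stop time T_s = (3/2)/(3/2) = 1.0000 s
reaction-phase robot travel = 1.5000·0.0600 = 0.0900 m
braking distance = 1.5000²/(2·1.5000) = 0.7500 m
human over T_r+T_s: 1.8000·(0.0600+1.0000) = 1.9080 m
C+Z_d+Z_r = 0.2500+0.0500+0.0300 = 0.3300 m
sum ≈ 0.0900+0.7500+1.9080+0.3300 ≈ 3.0780 m = S ✓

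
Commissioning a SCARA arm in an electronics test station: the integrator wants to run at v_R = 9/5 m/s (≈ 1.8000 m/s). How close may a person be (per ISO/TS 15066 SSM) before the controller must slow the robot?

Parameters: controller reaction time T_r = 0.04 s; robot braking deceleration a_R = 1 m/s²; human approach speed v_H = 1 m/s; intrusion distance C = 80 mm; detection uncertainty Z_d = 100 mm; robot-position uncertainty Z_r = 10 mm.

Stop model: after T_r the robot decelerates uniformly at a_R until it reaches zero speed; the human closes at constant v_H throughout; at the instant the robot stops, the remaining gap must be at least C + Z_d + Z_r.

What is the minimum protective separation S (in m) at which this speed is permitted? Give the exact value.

S_min = 1861/500 m = 3.7220 m

stop time T_s = (9/5)/1 = 1.8000 s
robot covers v_R·T_r = 1.8000·0.0400 = 0.0720 m before braking
robot covers 1.8000·1.8000 − ½·1.0000·1.8000² = 1.6200 m while stopping
person approaches 1.0000·(0.0400+1.8000) = 1.8400 m
residual clearance needed = 0.0800+0.1000+0.0100 = 0.1900 m
S_min ≈ 0.0720+1.6200+1.8400+0.1900  ⇒  S_min = 1861/500 m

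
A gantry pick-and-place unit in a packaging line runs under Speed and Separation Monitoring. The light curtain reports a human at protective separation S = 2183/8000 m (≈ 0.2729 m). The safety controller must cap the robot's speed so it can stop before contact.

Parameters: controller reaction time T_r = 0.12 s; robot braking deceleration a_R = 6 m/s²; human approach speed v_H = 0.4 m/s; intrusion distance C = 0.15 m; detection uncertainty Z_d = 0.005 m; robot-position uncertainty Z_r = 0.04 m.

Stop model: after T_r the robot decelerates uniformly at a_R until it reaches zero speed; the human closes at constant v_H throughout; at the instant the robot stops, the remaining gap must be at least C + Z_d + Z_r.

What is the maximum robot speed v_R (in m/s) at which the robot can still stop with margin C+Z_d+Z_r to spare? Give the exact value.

quadratic (1/12)·v² + (14/75)·v + (-239/8000) = 0
  disc = (14/75)² − 4·(1/12)·(-239/8000) = 16129/360000 ; √disc = 127/600
  v_R = (−(14/75) + 127/600) / (2·(1/12)) = 3/20 m/s
check:
T_s = v_R/a_R = (3/20)/6 = 0.0250 s
robot in T_r: 0.1500·0.1200 = 0.0180 m
braking distance = 0.1500²/(2·6.0000) = 0.0019 m
human over T_r+T_s: 0.4000·(0.1200+0.0250) = 0.0580 m
C+Z_d+Z_r = 0.1500+0.0050+0.0400 = 0.1950 m
sum ≈ 0.0180+0.0019+0.0580+0.1950 ≈ 0.2729 m = S ✓

v_R_max = 3/20 m/s = 0.1500 m/s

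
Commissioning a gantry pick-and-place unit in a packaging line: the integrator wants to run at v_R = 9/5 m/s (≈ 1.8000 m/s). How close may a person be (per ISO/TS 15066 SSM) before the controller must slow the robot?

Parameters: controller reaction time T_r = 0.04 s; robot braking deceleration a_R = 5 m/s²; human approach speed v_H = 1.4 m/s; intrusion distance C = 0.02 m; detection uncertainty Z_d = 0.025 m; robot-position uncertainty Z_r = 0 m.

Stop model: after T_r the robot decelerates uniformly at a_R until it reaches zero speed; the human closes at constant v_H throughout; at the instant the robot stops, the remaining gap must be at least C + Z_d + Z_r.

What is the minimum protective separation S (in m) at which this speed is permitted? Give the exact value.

S_min = 1001/1000 m = 1.0010 m

stop time T_s = (9/5)/5 = 0.3600 s
robot in T_r: 1.8000·0.0400 = 0.0720 m
braking distance = 1.8000²/(2·5.0000) = 0.3240 m
person approaches 1.4000·(0.0400+0.3600) = 0.5600 m
margins: 0.0200+0.0250+0.0000 = 0.0450 m
S_min ≈ 0.0720+0.3240+0.5600+0.0450  ⇒  S_min = 1001/1000 m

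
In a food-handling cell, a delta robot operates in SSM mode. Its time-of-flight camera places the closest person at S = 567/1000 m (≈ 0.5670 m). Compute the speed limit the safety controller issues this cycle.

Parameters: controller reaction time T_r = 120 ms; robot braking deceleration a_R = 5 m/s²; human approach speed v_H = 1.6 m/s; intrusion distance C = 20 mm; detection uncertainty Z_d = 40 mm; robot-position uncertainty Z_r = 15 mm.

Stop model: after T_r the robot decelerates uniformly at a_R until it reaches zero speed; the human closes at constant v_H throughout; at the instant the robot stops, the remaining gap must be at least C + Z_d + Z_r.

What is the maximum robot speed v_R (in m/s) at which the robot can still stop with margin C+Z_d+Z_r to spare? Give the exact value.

v_R_max = 3/5 m/s = 0.6000 m/s

quadratic (1/10)·v² + (11/25)·v + (-3/10) = 0
  disc = (11/25)² − 4·(1/10)·(-3/10) = 196/625 ; √disc = 14/25
  v_R = (−(11/25) + 14/25) / (2·(1/10)) = 3/5 m/s
check:
stop time T_s = (3/5)/5 = 0.1200 s
robot in T_r: 0.6000·0.1200 = 0.0720 m
robot under decel: 0.6000²/(2·5.0000) = 0.0360 m
human closes 1.6000·0.2400 = 0.3840 m
margins: 0.0200+0.0400+0.0150 = 0.0750 m
sum ≈ 0.0720+0.0360+0.3840+0.0750 ≈ 0.5670 m = S ✓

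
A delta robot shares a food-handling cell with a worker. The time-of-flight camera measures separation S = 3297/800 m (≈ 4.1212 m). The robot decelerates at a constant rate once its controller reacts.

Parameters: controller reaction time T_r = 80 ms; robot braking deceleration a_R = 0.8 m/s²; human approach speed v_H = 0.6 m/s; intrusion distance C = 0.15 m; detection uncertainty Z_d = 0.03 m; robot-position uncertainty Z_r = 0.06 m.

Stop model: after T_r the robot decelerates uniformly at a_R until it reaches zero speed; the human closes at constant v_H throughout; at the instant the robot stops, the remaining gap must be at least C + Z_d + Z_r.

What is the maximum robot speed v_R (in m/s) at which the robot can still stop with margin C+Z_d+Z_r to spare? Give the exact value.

v_R_max = 19/10 m/s = 1.9000 m/s

collect terms ⇒ (5/8)·v_R² + (83/100)·v_R + (-15333/4000) = 0
  disc = (83/100)² − 4·(5/8)·(-15333/4000) = 410881/40000 ; √disc = 641/200
  v_R = (−(83/100) + 641/200) / (2·(5/8)) = 19/10 m/s
check:
T_s = v_R/a_R = (19/10)/(4/5) = 2.3750 s
robot in T_r: 1.9000·0.0800 = 0.1520 m
robot covers 1.9000·2.3750 − ½·0.8000·2.3750² = 2.2563 m while stopping
person approaches 0.6000·(0.0800+2.3750) = 1.4730 m
residual clearance needed = 0.1500+0.0300+0.0600 = 0.2400 m
sum ≈ 0.1520+2.2563+1.4730+0.2400 ≈ 4.1212 m = S ✓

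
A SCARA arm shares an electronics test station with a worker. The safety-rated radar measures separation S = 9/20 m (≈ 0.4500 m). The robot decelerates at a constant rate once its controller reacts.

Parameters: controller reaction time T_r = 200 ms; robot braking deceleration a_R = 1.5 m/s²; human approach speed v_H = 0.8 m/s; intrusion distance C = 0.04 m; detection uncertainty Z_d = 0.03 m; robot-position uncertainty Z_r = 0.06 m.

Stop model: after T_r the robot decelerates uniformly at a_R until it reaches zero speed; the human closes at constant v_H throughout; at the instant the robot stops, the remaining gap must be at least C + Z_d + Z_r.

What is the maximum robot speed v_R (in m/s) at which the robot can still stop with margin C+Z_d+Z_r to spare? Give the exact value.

quadratic (1/3)·v² + (11/15)·v + (-4/25) = 0
  disc = (11/15)² − 4·(1/3)·(-4/25) = 169/225 ; √disc = 13/15
  v_R = (−(11/15) + 13/15) / (2·(1/3)) = 1/5 m/s
check:
stop time T_s = (1/5)/(3/2) = 0.1333 s
robot in T_r: 0.2000·0.2000 = 0.0400 m
robot covers 0.2000·0.1333 − ½·1.5000·0.1333² = 0.0133 m while stopping
human over T_r+T_s: 0.8000·(0.2000+0.1333) = 0.2667 m
residual clearance needed = 0.0400+0.0300+0.0600 = 0.1300 m
sum ≈ 0.0400+0.0133+0.2667+0.1300 ≈ 0.4500 m = S ✓

v_R_max = 1/5 m/s = 0.2000 m/s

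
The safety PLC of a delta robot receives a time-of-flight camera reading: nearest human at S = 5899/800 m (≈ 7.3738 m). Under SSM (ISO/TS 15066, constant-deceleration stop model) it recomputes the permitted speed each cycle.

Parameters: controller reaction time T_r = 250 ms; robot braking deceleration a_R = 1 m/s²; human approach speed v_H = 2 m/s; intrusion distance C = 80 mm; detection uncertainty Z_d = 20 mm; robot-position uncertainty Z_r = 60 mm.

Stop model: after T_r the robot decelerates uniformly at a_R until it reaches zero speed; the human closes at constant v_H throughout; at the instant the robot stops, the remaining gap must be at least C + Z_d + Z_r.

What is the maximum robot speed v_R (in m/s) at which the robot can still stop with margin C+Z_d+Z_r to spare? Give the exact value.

at the boundary: (1/2)·v² + (9/4)·v + (-5371/800) = 0
  disc = (9/4)² − 4·(1/2)·(-5371/800) = 1849/100 ; √disc = 43/10
  v_R = (−(9/4) + 43/10) / (2·(1/2)) = 41/20 m/s
check:
stop time T_s = (41/20)/1 = 2.0500 s
robot in T_r: 2.0500·0.2500 = 0.5125 m
robot under decel: 2.0500²/(2·1.0000) = 2.1012 m
human over T_r+T_s: 2.0000·(0.2500+2.0500) = 4.6000 m
C+Z_d+Z_r = 0.0800+0.0200+0.0600 = 0.1600 m
sum ≈ 0.5125+2.1012+4.6000+0.1600 ≈ 7.3738 m = S ✓

v_R_max = 41/20 m/s = 2.0500 m/s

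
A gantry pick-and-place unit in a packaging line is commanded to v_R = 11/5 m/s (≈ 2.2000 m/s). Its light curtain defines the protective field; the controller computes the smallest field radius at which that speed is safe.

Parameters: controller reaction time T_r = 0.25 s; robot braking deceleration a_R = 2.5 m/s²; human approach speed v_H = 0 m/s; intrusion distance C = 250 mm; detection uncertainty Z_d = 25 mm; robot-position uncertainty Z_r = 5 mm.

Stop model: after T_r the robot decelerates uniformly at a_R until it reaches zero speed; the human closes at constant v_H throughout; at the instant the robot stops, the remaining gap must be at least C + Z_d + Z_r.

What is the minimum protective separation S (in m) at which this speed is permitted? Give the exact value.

T_s = v_R/a_R = (11/5)/(5/2) = 0.8800 s
robot covers v_R·T_r = 2.2000·0.2500 = 0.5500 m before braking
braking distance = 2.2000²/(2·2.5000) = 0.9680 m
human closes 0.0000·1.1300 = 0.0000 m
residual clearance needed = 0.2500+0.0250+0.0050 = 0.2800 m
S_min ≈ 0.5500+0.9680+0.0000+0.2800  ⇒  S_min = 899/500 m

S_min = 899/500 m = 1.7980 m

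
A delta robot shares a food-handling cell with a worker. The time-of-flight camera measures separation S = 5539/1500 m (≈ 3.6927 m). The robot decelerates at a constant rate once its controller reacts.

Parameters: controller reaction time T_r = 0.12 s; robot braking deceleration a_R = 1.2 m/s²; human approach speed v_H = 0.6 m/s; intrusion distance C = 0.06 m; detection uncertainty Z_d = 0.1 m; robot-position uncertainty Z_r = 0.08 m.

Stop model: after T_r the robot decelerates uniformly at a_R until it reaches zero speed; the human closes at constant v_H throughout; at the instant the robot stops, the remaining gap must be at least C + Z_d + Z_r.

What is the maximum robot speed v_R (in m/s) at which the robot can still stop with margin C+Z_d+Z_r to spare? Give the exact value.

at the boundary: (5/12)·v² + (31/50)·v + (-5071/1500) = 0
  disc = (31/50)² − 4·(5/12)·(-5071/1500) = 33856/5625 ; √disc = 184/75
  v_R = (−(31/50) + 184/75) / (2·(5/12)) = 11/5 m/s
check:
T_s = v_R/a_R = (11/5)/(6/5) = 1.8333 s
robot in T_r: 2.2000·0.1200 = 0.2640 m
robot covers 2.2000·1.8333 − ½·1.2000·1.8333² = 2.0167 m while stopping
person approaches 0.6000·(0.1200+1.8333) = 1.1720 m
margins: 0.0600+0.1000+0.0800 = 0.2400 m
sum ≈ 0.2640+2.0167+1.1720+0.2400 ≈ 3.6927 m = S ✓

v_R_max = 11/5 m/s = 2.2000 m/s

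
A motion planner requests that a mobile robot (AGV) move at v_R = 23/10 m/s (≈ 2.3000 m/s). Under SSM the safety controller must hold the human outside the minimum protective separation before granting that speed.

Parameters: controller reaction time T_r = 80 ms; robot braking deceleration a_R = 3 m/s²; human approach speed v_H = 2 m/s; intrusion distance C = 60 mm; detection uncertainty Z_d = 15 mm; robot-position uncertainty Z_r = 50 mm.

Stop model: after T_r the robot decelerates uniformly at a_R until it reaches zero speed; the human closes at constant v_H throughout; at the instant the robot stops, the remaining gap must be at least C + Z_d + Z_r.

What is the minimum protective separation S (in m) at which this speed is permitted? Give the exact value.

stop time T_s = (23/10)/3 = 0.7667 s
robot in T_r: 2.3000·0.0800 = 0.1840 m
robot under decel: 2.3000²/(2·3.0000) = 0.8817 m
human over T_r+T_s: 2.0000·(0.0800+0.7667) = 1.6933 m
C+Z_d+Z_r = 0.0600+0.0150+0.0500 = 0.1250 m
S_min ≈ 0.1840+0.8817+1.6933+0.1250  ⇒  S_min = 721/250 m

S_min = 721/250 m = 2.8840 m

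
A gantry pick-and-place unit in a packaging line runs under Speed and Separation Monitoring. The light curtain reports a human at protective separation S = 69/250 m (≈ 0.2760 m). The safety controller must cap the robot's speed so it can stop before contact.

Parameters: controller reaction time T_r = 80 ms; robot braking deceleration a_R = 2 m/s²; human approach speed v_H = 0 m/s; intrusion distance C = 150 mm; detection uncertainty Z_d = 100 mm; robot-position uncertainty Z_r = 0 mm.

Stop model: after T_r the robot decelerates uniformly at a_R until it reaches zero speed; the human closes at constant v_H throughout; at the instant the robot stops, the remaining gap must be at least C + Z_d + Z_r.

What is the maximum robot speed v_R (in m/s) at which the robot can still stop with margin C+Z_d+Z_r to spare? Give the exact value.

v_R_max = 1/5 m/s = 0.2000 m/s

quadratic (1/4)·v² + (2/25)·v + (-13/500) = 0
  disc = (2/25)² − 4·(1/4)·(-13/500) = 81/2500 ; √disc = 9/50
  v_R = (−(2/25) + 9/50) / (2·(1/4)) = 1/5 m/s
check:
braking lasts T_s = (1/5)/2 = 0.1000 s
reaction-phase robot travel = 0.2000·0.0800 = 0.0160 m
robot covers 0.2000·0.1000 − ½·2.0000·0.1000² = 0.0100 m while stopping
human over T_r+T_s: 0.0000·(0.0800+0.1000) = 0.0000 m
residual clearance needed = 0.1500+0.1000+0.0000 = 0.2500 m
sum ≈ 0.0160+0.0100+0.0000+0.2500 ≈ 0.2760 m = S ✓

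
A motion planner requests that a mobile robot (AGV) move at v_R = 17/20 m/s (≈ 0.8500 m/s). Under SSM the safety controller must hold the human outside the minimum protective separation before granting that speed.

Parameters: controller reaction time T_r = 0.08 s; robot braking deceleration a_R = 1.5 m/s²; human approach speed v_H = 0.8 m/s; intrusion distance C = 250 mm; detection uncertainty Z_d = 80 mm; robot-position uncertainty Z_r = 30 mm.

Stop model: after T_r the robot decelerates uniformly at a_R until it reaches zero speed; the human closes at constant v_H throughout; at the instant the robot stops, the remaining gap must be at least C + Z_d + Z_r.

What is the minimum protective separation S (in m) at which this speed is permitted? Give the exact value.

S_min = 7117/6000 m = 1.1862 m

braking lasts T_s = (17/20)/(3/2) = 0.5667 s
robot in T_r: 0.8500·0.0800 = 0.0680 m
robot covers 0.8500·0.5667 − ½·1.5000·0.5667² = 0.2408 m while stopping
person approaches 0.8000·(0.0800+0.5667) = 0.5173 m
residual clearance needed = 0.2500+0.0800+0.0300 = 0.3600 m
S_min ≈ 0.0680+0.2408+0.5173+0.3600  ⇒  S_min = 7117/6000 m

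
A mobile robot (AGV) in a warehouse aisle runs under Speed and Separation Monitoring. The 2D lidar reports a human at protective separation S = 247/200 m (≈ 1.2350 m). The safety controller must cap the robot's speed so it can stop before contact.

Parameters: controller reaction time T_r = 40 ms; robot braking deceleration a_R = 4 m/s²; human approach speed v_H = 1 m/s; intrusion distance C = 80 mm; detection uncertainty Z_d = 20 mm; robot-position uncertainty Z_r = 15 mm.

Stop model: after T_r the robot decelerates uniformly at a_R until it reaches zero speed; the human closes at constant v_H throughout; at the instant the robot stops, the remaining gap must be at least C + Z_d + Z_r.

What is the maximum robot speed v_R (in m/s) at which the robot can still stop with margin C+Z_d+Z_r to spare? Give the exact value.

at the boundary: (1/8)·v² + (29/100)·v + (-27/25) = 0
  disc = (29/100)² − 4·(1/8)·(-27/25) = 6241/10000 ; √disc = 79/100
  v_R = (−(29/100) + 79/100) / (2·(1/8)) = 2 m/s
check:
T_s = v_R/a_R = 2/4 = 0.5000 s
robot covers v_R·T_r = 2.0000·0.0400 = 0.0800 m before braking
braking distance = 2.0000²/(2·4.0000) = 0.5000 m
human over T_r+T_s: 1.0000·(0.0400+0.5000) = 0.5400 m
C+Z_d+Z_r = 0.0800+0.0200+0.0150 = 0.1150 m
sum ≈ 0.0800+0.5000+0.5400+0.1150 ≈ 1.2350 m = S ✓

v_R_max = 2 m/s = 2.0000 m/s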